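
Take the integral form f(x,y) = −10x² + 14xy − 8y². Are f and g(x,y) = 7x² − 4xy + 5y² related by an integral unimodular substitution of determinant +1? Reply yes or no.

D₁ = -124, D₂ = -124
f is negative-definite; reduce −f:
−f: translate: b→6 (≡-14 mod 20), so (10,-14,8)→(10,6,4)
−f: flip: (10,6,4)→(4,-6,10)
−f: translate: b→2 (≡-6 mod 8), so (4,-6,10)→(4,2,8)
−f: reduced (well bottom): (4,2,8) with a≤c, −a<b≤a
flip sign back: reduced form of f is (-4,-2,-8)
g: flip: (7,-4,5)→(5,4,7)
g: reduced (well bottom): (5,4,7) with a≤c, −a<b≤a
reduced forms (-4, -2, -8) vs (5, 4, 7) ⇒ inequivalent

no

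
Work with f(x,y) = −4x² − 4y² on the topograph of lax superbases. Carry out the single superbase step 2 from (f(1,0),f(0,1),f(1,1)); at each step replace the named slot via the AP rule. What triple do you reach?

start (-4,-4,-8) = (f(1,0),f(0,1),f(1,1))
replace slot 2: 2·((-4)+(-8)) − (-4) = -20 → (-4,-20,-8)

-4,-20,-8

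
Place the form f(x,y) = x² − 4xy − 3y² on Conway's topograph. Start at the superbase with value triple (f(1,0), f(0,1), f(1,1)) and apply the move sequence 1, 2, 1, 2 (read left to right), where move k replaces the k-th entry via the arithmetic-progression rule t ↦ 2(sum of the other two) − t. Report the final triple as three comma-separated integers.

start (1,-3,-6) = (f(1,0),f(0,1),f(1,1))
replace slot 1: 2·((-3)+(-6)) − 1 = -19 → (-19,-3,-6)
replace slot 2: 2·((-19)+(-6)) − (-3) = -47 → (-19,-47,-6)
replace slot 1: 2·((-47)+(-6)) − (-19) = -87 → (-87,-47,-6)
replace slot 2: 2·((-87)+(-6)) − (-47) = -139 → (-87,-139,-6)

-87,-139,-6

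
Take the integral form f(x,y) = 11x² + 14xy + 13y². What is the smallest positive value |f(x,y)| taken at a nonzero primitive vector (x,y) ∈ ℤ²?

translate: b→-8 (≡14 mod 22), so (11,14,13)→(11,-8,10)
flip: (11,-8,10)→(10,8,11)
reduced (well bottom): (10,8,11) with a≤c, −a<b≤a
well minimum = a = 10

10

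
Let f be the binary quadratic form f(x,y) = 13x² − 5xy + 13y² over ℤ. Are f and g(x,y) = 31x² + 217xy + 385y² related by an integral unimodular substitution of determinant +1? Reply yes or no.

D₁ = -651, D₂ = -651
f: flip: (13,-5,13)→(13,5,13)
f: reduced (well bottom): (13,5,13) with a≤c, −a<b≤a
g: translate: b→31 (≡217 mod 62), so (31,217,385)→(31,31,13)
g: flip: (31,31,13)→(13,-31,31)
g: translate: b→-5 (≡-31 mod 26), so (13,-31,31)→(13,-5,13)
g: flip: (13,-5,13)→(13,5,13)
g: reduced (well bottom): (13,5,13) with a≤c, −a<b≤a
reduced forms (13, 5, 13) vs (13, 5, 13) ⇒ equivalent

yes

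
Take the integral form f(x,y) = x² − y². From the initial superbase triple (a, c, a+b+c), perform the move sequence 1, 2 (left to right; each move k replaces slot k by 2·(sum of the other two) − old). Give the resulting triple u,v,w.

start (1,-1,0) = (f(1,0),f(0,1),f(1,1))
replace slot 1: 2·((-1)+0) − 1 = -3 → (-3,-1,0)
replace slot 2: 2·((-3)+0) − (-1) = -5 → (-3,-5,0)

-3,-5,0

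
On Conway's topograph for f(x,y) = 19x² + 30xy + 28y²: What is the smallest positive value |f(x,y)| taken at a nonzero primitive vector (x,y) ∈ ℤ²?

translate: b→-8 (≡30 mod 38), so (19,30,28)→(19,-8,17)
flip: (19,-8,17)→(17,8,19)
reduced (well bottom): (17,8,19) with a≤c, −a<b≤a
well minimum = a = 17

17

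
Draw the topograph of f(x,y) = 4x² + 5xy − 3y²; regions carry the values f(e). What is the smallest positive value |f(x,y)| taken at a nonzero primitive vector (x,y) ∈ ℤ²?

river: ρ → (-3,7,2)
river: ρ → (2,5,-6)
river: ρ → (-6,7,1)
river: ρ → (1,7,-6)
river: ρ → (-6,5,2)
river: ρ → (2,7,-3)
river: ρ → (-3,5,4)
river: ρ → (4,3,-4)
river: ρ → (-4,5,3)
river: ρ → (3,7,-2)
river: ρ → (-2,5,6)
river: ρ → (6,7,-1)
river: ρ → (-1,7,6)
river: ρ → (6,5,-2)
river: ρ → (-2,7,3)
river: ρ → (3,5,-4)
river: ρ → (-4,3,4)
river: ρ → (4,5,-3)
closes: descent 0, river 18
min |a| on river = 1

1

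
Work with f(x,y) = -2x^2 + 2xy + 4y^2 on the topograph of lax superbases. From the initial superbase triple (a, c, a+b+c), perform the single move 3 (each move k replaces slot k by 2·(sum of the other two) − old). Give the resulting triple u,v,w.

start (-2,4,4) = (f(1,0),f(0,1),f(1,1))
replace slot 3: 2·((-2)+4) − 4 = 0 → (-2,4,0)

-2,4,0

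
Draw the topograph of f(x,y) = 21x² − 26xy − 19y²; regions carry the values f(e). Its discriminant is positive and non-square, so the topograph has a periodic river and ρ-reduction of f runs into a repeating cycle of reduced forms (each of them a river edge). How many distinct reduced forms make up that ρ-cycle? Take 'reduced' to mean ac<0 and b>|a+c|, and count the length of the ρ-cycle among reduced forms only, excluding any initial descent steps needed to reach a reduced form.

D = 2272, ⌊√D⌋ = 47
descent: ρ → (-19,26,21)  [lands on river]
river: ρ → (21,16,-24)
river: ρ → (-24,32,13)
river: ρ → (13,46,-3)
river: ρ → (-3,44,28)
river: ρ → (28,12,-19)
ρ-cycle length = 6 (tail of 1 descent step not counted)

6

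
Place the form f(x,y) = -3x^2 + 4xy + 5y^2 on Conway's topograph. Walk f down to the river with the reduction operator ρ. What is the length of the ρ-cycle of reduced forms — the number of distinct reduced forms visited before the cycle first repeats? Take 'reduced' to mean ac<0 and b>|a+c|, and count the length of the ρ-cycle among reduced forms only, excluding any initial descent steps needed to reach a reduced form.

D = 76, ⌊√D⌋ = 8
river: ρ → (5,6,-2)
river: ρ → (-2,6,5)
river: ρ → (5,4,-3)
river: ρ → (-3,8,1)
river: ρ → (1,8,-3)
river: ρ → (-3,4,5)
ρ-cycle length = 6 (tail of 0 descent steps not counted)

6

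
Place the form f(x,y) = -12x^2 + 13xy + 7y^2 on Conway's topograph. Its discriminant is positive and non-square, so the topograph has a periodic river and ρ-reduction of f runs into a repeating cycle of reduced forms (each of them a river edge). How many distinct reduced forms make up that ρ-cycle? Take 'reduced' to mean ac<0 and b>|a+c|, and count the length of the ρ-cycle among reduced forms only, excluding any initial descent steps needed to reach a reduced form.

D = 505, ⌊√D⌋ = 22
river: ρ → (7,15,-10)
river: ρ → (-10,5,12)
river: ρ → (12,19,-3)
river: ρ → (-3,17,18)
river: ρ → (18,19,-2)
river: ρ → (-2,21,8)
river: ρ → (8,11,-12)
river: ρ → (-12,13,7)
ρ-cycle length = 8 (tail of 0 descent steps not counted)

8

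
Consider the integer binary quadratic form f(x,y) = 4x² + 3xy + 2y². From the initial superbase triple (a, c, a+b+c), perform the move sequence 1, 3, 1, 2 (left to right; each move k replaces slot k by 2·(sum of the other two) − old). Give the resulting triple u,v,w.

start (4,2,9) = (f(1,0),f(0,1),f(1,1))
replace slot 1: 2·(2+9) − 4 = 18 → (18,2,9)
replace slot 3: 2·(18+2) − 9 = 31 → (18,2,31)
replace slot 1: 2·(2+31) − 18 = 48 → (48,2,31)
replace slot 2: 2·(48+31) − 2 = 156 → (48,156,31)

48,156,31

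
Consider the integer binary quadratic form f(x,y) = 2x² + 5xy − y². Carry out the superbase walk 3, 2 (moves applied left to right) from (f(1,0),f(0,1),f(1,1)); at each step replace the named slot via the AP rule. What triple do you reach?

start (2,-1,6) = (f(1,0),f(0,1),f(1,1))
replace slot 3: 2·(2+(-1)) − 6 = -4 → (2,-1,-4)
replace slot 2: 2·(2+(-4)) − (-1) = -3 → (2,-3,-4)

2,-3,-4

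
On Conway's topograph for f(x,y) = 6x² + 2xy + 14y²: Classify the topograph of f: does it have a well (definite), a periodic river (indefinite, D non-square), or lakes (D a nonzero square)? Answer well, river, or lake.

D = b²−4ac = 2² − 4·6·14 = -332
D < 0 ⇒ definite ⇒ every region one sign ⇒ single well

well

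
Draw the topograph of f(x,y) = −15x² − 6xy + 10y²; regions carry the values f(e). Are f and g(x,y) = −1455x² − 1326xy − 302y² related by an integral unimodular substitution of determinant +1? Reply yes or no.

D₁ = 636, D₂ = 636
river cycle of f (length 10): (10, 6, -15), (-15, 24, 1), (1, 24, -15), (-15, 6, 10), (10, 14, -11), (-11, 8, 13), (13, 18, -6), (-6, 18, 13), (13, 8, -11), (-11, 14, 10)
river cycle of g (length 10): (-11, 14, 10), (10, 6, -15), (-15, 24, 1), (1, 24, -15), (-15, 6, 10), (10, 14, -11), (-11, 8, 13), (13, 18, -6), (-6, 18, 13), (13, 8, -11)
cycles coincide ⇒ equivalent

yes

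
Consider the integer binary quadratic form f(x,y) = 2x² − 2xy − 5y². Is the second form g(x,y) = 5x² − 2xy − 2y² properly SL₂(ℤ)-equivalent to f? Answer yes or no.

D₁ = 44, D₂ = 44
river cycle of f (length 2): (2, 6, -1), (-1, 6, 2)
river cycle of g (length 2): (-2, 6, 1), (1, 6, -2)
cycles differ ⇒ inequivalent

no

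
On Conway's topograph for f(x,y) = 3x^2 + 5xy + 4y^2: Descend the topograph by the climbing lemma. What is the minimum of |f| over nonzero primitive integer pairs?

translate: b→-1 (≡5 mod 6), so (3,5,4)→(3,-1,2)
flip: (3,-1,2)→(2,1,3)
reduced (well bottom): (2,1,3) with a≤c, −a<b≤a
well minimum = a = 2

2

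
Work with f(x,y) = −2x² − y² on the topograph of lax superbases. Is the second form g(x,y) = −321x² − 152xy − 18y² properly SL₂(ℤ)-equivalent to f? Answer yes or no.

D₁ = -8, D₂ = -8
f is negative-definite; reduce −f:
−f: flip: (2,0,1)→(1,0,2)
−f: reduced (well bottom): (1,0,2) with a≤c, −a<b≤a
flip sign back: reduced form of f is (-1,0,-2)
g is negative-definite; reduce −g:
−g: flip: (321,152,18)→(18,-152,321)
−g: translate: b→-8 (≡-152 mod 36), so (18,-152,321)→(18,-8,1)
−g: flip: (18,-8,1)→(1,8,18)
−g: translate: b→0 (≡8 mod 2), so (1,8,18)→(1,0,2)
−g: reduced (well bottom): (1,0,2) with a≤c, −a<b≤a
flip sign back: reduced form of g is (-1,0,-2)
reduced forms (-1, 0, -2) vs (-1, 0, -2) ⇒ equivalent

yes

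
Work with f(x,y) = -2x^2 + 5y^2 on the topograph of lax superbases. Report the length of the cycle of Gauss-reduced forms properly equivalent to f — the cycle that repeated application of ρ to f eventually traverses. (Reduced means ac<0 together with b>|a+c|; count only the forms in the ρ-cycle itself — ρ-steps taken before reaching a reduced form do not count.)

D = 40, ⌊√D⌋ = 6
descent: ρ → (5,0,-2)
descent: ρ → (-2,4,3)  [lands on river]
river: ρ → (3,2,-3)
river: ρ → (-3,4,2)
river: ρ → (2,4,-3)
river: ρ → (-3,2,3)
river: ρ → (3,4,-2)
ρ-cycle length = 6 (tail of 2 descent steps not counted)

6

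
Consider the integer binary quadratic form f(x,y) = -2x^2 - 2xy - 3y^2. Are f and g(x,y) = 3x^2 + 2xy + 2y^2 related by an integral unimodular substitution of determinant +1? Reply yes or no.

D₁ = -20, D₂ = -20
f is negative-definite; reduce −f:
−f: reduced (well bottom): (2,2,3) with a≤c, −a<b≤a
flip sign back: reduced form of f is (-2,-2,-3)
g: flip: (3,2,2)→(2,-2,3)
g: translate: b→2 (≡-2 mod 4), so (2,-2,3)→(2,2,3)
g: reduced (well bottom): (2,2,3) with a≤c, −a<b≤a
reduced forms (-2, -2, -3) vs (2, 2, 3) ⇒ inequivalent

no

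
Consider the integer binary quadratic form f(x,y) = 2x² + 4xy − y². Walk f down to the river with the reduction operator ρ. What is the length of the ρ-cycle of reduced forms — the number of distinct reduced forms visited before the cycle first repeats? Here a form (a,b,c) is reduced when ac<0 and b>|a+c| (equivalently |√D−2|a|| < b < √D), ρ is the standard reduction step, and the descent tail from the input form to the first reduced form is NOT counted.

D = 24, ⌊√D⌋ = 4
river: ρ → (-1,4,2)
river: ρ → (2,4,-1)
ρ-cycle length = 2 (tail of 0 descent steps not counted)

2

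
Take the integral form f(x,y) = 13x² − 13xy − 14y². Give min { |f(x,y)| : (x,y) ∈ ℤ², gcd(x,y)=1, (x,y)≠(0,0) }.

descent: ρ → (-14,13,13)  [lands on river]
river: ρ → (13,13,-14)
river: ρ → (-14,15,12)
river: ρ → (12,9,-17)
river: ρ → (-17,25,4)
river: ρ → (4,23,-23)
river: ρ → (-23,23,4)
river: ρ → (4,25,-17)
river: ρ → (-17,9,12)
river: ρ → (12,15,-14)
closes: descent 1, river 10
min |a| on river = 4

4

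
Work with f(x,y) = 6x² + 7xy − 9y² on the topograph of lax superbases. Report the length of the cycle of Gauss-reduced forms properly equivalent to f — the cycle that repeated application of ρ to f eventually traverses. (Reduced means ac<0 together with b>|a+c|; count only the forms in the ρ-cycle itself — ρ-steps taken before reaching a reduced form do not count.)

D = 265, ⌊√D⌋ = 16
river: ρ → (-9,11,4)
river: ρ → (4,13,-6)
river: ρ → (-6,11,6)
river: ρ → (6,13,-4)
river: ρ → (-4,11,9)
river: ρ → (9,7,-6)
river: ρ → (-6,5,10)
river: ρ → (10,15,-1)
river: ρ → (-1,15,10)
river: ρ → (10,5,-6)
river: ρ → (-6,7,9)
river: ρ → (9,11,-4)
river: ρ → (-4,13,6)
river: ρ → (6,11,-6)
river: ρ → (-6,13,4)
river: ρ → (4,11,-9)
river: ρ → (-9,7,6)
river: ρ → (6,5,-10)
river: ρ → (-10,15,1)
river: ρ → (1,15,-10)
river: ρ → (-10,5,6)
river: ρ → (6,7,-9)
ρ-cycle length = 22 (tail of 0 descent steps not counted)

22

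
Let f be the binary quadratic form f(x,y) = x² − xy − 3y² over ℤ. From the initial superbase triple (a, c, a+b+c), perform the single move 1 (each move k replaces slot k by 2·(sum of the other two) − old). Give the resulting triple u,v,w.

start (1,-3,-3) = (f(1,0),f(0,1),f(1,1))
replace slot 1: 2·((-3)+(-3)) − 1 = -13 → (-13,-3,-3)

-13,-3,-3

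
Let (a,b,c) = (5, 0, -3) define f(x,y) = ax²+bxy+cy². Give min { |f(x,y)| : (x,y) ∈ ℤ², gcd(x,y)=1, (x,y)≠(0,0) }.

descent: ρ → (-3,6,2)  [lands on river]
river: ρ → (2,6,-3)
closes: descent 1, river 2
min |a| on river = 2

2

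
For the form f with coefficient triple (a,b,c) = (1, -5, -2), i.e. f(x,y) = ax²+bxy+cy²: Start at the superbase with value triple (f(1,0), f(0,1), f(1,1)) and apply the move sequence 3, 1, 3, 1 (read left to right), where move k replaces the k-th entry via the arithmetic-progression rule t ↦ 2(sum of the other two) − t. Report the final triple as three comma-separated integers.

start (1,-2,-6) = (f(1,0),f(0,1),f(1,1))
replace slot 3: 2·(1+(-2)) − (-6) = 4 → (1,-2,4)
replace slot 1: 2·((-2)+4) − 1 = 3 → (3,-2,4)
replace slot 3: 2·(3+(-2)) − 4 = -2 → (3,-2,-2)
replace slot 1: 2·((-2)+(-2)) − 3 = -11 → (-11,-2,-2)

-11,-2,-2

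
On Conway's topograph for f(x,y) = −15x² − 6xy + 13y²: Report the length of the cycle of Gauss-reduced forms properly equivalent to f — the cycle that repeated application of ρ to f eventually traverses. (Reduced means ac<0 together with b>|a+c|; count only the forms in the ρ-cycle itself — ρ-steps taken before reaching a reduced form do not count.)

D = 816, ⌊√D⌋ = 28
descent: ρ → (13,6,-15)  [lands on river]
river: ρ → (-15,24,4)
river: ρ → (4,24,-15)
river: ρ → (-15,6,13)
river: ρ → (13,20,-8)
river: ρ → (-8,28,1)
river: ρ → (1,28,-8)
river: ρ → (-8,20,13)
ρ-cycle length = 8 (tail of 1 descent step not counted)

8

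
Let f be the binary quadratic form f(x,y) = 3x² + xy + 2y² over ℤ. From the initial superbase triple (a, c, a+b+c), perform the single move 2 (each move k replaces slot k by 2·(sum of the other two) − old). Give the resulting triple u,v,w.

start (3,2,6) = (f(1,0),f(0,1),f(1,1))
replace slot 2: 2·(3+6) − 2 = 16 → (3,16,6)

3,16,6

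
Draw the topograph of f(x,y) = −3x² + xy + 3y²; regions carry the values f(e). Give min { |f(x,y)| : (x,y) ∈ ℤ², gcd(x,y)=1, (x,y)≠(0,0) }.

river: ρ → (3,5,-1)
river: ρ → (-1,5,3)
river: ρ → (3,1,-3)
river: ρ → (-3,5,1)
river: ρ → (1,5,-3)
river: ρ → (-3,1,3)
closes: descent 0, river 6
min |a| on river = 1

1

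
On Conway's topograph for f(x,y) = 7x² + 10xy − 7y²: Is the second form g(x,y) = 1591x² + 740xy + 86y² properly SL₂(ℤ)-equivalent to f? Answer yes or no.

D₁ = 296, D₂ = 296
river cycle of f (length 10): (-7, 4, 10), (10, 16, -1), (-1, 16, 10), (10, 4, -7), (-7, 10, 7), (7, 4, -10), (-10, 16, 1), (1, 16, -10), (-10, 4, 7), (7, 10, -7)
river cycle of g (length 10): (7, 10, -7), (-7, 4, 10), (10, 16, -1), (-1, 16, 10), (10, 4, -7), (-7, 10, 7), (7, 4, -10), (-10, 16, 1), (1, 16, -10), (-10, 4, 7)
cycles coincide ⇒ equivalent

yes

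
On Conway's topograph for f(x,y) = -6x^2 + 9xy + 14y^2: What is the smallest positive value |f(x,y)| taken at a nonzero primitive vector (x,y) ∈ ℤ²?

river: ρ → (14,19,-1)
river: ρ → (-1,19,14)
river: ρ → (14,9,-6)
river: ρ → (-6,15,8)
river: ρ → (8,17,-4)
river: ρ → (-4,15,12)
river: ρ → (12,9,-7)
river: ρ → (-7,19,2)
river: ρ → (2,17,-16)
river: ρ → (-16,15,3)
river: ρ → (3,15,-16)
river: ρ → (-16,17,2)
river: ρ → (2,19,-7)
river: ρ → (-7,9,12)
river: ρ → (12,15,-4)
river: ρ → (-4,17,8)
river: ρ → (8,15,-6)
river: ρ → (-6,9,14)
closes: descent 0, river 18
min |a| on river = 1

1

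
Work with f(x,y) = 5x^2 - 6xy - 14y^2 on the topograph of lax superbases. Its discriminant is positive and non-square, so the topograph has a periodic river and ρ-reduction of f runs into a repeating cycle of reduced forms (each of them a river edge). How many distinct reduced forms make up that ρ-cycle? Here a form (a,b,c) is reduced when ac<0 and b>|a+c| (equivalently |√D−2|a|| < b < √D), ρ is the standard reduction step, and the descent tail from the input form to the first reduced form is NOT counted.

D = 316, ⌊√D⌋ = 17
descent: ρ → (-14,6,5)
descent: ρ → (5,14,-6)  [lands on river]
river: ρ → (-6,10,9)
river: ρ → (9,8,-7)
river: ρ → (-7,6,10)
river: ρ → (10,14,-3)
river: ρ → (-3,16,5)
ρ-cycle length = 6 (tail of 2 descent steps not counted)

6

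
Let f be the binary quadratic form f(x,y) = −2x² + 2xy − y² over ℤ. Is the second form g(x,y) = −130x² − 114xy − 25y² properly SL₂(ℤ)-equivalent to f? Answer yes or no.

D₁ = -4, D₂ = -4
f is negative-definite; reduce −f:
−f: translate: b→2 (≡-2 mod 4), so (2,-2,1)→(2,2,1)
−f: flip: (2,2,1)→(1,-2,2)
−f: translate: b→0 (≡-2 mod 2), so (1,-2,2)→(1,0,1)
−f: reduced (well bottom): (1,0,1) with a≤c, −a<b≤a
flip sign back: reduced form of f is (-1,0,-1)
g is negative-definite; reduce −g:
−g: flip: (130,114,25)→(25,-114,130)
−g: translate: b→-14 (≡-114 mod 50), so (25,-114,130)→(25,-14,2)
−g: flip: (25,-14,2)→(2,14,25)
−g: translate: b→2 (≡14 mod 4), so (2,14,25)→(2,2,1)
−g: flip: (2,2,1)→(1,-2,2)
−g: translate: b→0 (≡-2 mod 2), so (1,-2,2)→(1,0,1)
−g: reduced (well bottom): (1,0,1) with a≤c, −a<b≤a
flip sign back: reduced form of g is (-1,0,-1)
reduced forms (-1, 0, -1) vs (-1, 0, -1) ⇒ equivalent

yes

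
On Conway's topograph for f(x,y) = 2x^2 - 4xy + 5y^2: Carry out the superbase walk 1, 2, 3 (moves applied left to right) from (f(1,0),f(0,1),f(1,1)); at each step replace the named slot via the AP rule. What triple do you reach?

start (2,5,3) = (f(1,0),f(0,1),f(1,1))
replace slot 1: 2·(5+3) − 2 = 14 → (14,5,3)
replace slot 2: 2·(14+3) − 5 = 29 → (14,29,3)
replace slot 3: 2·(14+29) − 3 = 83 → (14,29,83)

14,29,83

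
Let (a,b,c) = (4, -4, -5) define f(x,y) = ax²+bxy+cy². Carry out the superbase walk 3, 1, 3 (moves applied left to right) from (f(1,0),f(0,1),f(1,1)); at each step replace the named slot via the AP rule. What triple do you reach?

start (4,-5,-5) = (f(1,0),f(0,1),f(1,1))
replace slot 3: 2·(4+(-5)) − (-5) = 3 → (4,-5,3)
replace slot 1: 2·((-5)+3) − 4 = -8 → (-8,-5,3)
replace slot 3: 2·((-8)+(-5)) − 3 = -29 → (-8,-5,-29)

-8,-5,-29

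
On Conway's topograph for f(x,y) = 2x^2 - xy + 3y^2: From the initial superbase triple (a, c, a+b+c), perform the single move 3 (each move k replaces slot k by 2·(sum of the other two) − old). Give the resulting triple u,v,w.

start (2,3,4) = (f(1,0),f(0,1),f(1,1))
replace slot 3: 2·(2+3) − 4 = 6 → (2,3,6)

2,3,6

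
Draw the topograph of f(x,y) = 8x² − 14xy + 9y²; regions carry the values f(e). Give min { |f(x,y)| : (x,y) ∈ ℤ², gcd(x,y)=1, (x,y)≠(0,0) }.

translate: b→2 (≡-14 mod 16), so (8,-14,9)→(8,2,3)
flip: (8,2,3)→(3,-2,8)
reduced (well bottom): (3,-2,8) with a≤c, −a<b≤a
well minimum = a = 3

3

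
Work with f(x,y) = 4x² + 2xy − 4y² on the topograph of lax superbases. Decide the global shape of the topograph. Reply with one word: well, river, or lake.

D = b²−4ac = 2² − 4·4·(-4) = 68
D > 0 non-square ⇒ indefinite ⇒ periodic river

river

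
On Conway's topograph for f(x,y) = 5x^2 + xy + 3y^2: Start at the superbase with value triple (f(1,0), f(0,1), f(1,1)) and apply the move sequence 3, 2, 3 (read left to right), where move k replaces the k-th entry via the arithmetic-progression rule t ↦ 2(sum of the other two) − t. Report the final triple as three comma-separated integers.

start (5,3,9) = (f(1,0),f(0,1),f(1,1))
replace slot 3: 2·(5+3) − 9 = 7 → (5,3,7)
replace slot 2: 2·(5+7) − 3 = 21 → (5,21,7)
replace slot 3: 2·(5+21) − 7 = 45 → (5,21,45)

5,21,45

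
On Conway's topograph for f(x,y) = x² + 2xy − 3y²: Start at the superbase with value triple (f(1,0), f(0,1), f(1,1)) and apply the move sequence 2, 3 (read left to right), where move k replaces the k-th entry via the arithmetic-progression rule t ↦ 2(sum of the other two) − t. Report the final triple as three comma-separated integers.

start (1,-3,0) = (f(1,0),f(0,1),f(1,1))
replace slot 2: 2·(1+0) − (-3) = 5 → (1,5,0)
replace slot 3: 2·(1+5) − 0 = 12 → (1,5,12)

1,5,12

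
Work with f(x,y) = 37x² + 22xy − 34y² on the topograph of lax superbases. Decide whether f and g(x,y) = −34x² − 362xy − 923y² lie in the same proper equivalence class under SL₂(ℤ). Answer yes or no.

D₁ = 5516, D₂ = 5516
river cycle of f (length 18): (-34, 46, 25), (25, 54, -26), (-26, 50, 29), (29, 66, -10), (-10, 74, 1), (1, 74, -10), (-10, 66, 29), (29, 50, -26), (-26, 54, 25), (25, 46, -34), … (8 more)
river cycle of g (length 18): (-34, 46, 25), (25, 54, -26), (-26, 50, 29), (29, 66, -10), (-10, 74, 1), (1, 74, -10), (-10, 66, 29), (29, 50, -26), (-26, 54, 25), (25, 46, -34), … (8 more)
cycles coincide ⇒ equivalent

yes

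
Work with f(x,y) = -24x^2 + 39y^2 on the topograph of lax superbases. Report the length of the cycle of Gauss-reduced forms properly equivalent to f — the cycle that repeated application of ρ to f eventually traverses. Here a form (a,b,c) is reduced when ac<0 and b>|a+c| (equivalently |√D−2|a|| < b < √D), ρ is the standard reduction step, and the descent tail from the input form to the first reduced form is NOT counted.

D = 3744, ⌊√D⌋ = 61
descent: ρ → (39,0,-24)
descent: ρ → (-24,48,15)  [lands on river]
river: ρ → (15,42,-33)
river: ρ → (-33,24,24)
river: ρ → (24,24,-33)
river: ρ → (-33,42,15)
river: ρ → (15,48,-24)
ρ-cycle length = 6 (tail of 2 descent steps not counted)

6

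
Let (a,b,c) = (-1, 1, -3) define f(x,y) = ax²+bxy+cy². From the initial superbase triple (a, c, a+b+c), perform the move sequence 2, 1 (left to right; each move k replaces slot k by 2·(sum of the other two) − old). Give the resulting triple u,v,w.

start (-1,-3,-3) = (f(1,0),f(0,1),f(1,1))
replace slot 2: 2·((-1)+(-3)) − (-3) = -5 → (-1,-5,-3)
replace slot 1: 2·((-5)+(-3)) − (-1) = -15 → (-15,-5,-3)

-15,-5,-3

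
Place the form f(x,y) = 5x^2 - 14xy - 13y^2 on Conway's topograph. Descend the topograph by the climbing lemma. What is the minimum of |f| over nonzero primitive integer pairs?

descent: ρ → (-13,14,5)  [lands on river]
river: ρ → (5,16,-10)
river: ρ → (-10,4,11)
river: ρ → (11,18,-3)
river: ρ → (-3,18,11)
river: ρ → (11,4,-10)
river: ρ → (-10,16,5)
river: ρ → (5,14,-13)
river: ρ → (-13,12,6)
river: ρ → (6,12,-13)
closes: descent 1, river 10
min |a| on river = 3

3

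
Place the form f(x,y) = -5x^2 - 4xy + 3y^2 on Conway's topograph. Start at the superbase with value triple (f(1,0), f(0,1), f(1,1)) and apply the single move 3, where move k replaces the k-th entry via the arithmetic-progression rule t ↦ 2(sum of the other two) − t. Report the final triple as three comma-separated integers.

start (-5,3,-6) = (f(1,0),f(0,1),f(1,1))
replace slot 3: 2·((-5)+3) − (-6) = 2 → (-5,3,2)

-5,3,2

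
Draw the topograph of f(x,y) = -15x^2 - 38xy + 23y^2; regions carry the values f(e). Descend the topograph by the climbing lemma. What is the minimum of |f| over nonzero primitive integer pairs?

descent: ρ → (23,38,-15)  [lands on river]
river: ρ → (-15,52,2)
river: ρ → (2,52,-15)
river: ρ → (-15,38,23)
river: ρ → (23,8,-30)
river: ρ → (-30,52,1)
river: ρ → (1,52,-30)
river: ρ → (-30,8,23)
closes: descent 1, river 8
min |a| on river = 1

1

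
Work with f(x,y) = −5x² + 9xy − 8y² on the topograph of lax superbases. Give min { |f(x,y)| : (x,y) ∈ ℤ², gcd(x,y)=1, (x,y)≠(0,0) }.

translate: b→1 (≡-9 mod 10), so (5,-9,8)→(5,1,4)
flip: (5,1,4)→(4,-1,5)
reduced (well bottom): (4,-1,5) with a≤c, −a<b≤a
well minimum |f| = |-4| = 4 (negative-definite)

4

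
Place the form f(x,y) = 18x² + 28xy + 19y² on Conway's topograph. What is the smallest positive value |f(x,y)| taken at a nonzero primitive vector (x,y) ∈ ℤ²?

translate: b→-8 (≡28 mod 36), so (18,28,19)→(18,-8,9)
flip: (18,-8,9)→(9,8,18)
reduced (well bottom): (9,8,18) with a≤c, −a<b≤a
well minimum = a = 9

9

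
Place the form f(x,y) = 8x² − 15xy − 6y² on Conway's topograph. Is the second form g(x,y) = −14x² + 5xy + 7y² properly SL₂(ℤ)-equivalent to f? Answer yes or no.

D₁ = 417, D₂ = 417
river cycle of f (length 18): (-6, 15, 8), (8, 17, -4), (-4, 15, 12), (12, 9, -7), (-7, 19, 2), (2, 17, -16), (-16, 15, 3), (3, 15, -16), (-16, 17, 2), (2, 19, -7), … (8 more)
river cycle of g (length 18): (7, 9, -12), (-12, 15, 4), (4, 17, -8), (-8, 15, 6), (6, 9, -14), (-14, 19, 1), (1, 19, -14), (-14, 9, 6), (6, 15, -8), (-8, 17, 4), … (8 more)
cycles differ ⇒ inequivalent

no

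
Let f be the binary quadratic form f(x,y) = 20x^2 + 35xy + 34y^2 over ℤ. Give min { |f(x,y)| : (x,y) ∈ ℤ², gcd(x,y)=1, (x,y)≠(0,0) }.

translate: b→-5 (≡35 mod 40), so (20,35,34)→(20,-5,19)
flip: (20,-5,19)→(19,5,20)
reduced (well bottom): (19,5,20) with a≤c, −a<b≤a
well minimum = a = 19

19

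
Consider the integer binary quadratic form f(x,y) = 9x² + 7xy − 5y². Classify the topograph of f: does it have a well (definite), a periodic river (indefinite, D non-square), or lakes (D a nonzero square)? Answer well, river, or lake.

D = b²−4ac = 7² − 4·9·(-5) = 229
D > 0 non-square ⇒ indefinite ⇒ periodic river

river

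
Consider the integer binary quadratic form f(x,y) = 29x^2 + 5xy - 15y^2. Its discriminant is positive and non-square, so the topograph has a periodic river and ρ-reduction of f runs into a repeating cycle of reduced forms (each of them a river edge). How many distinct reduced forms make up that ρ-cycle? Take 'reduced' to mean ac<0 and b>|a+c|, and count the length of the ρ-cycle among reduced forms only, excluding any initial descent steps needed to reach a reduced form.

D = 1765, ⌊√D⌋ = 42
descent: ρ → (-15,25,19)  [lands on river]
river: ρ → (19,13,-21)
river: ρ → (-21,29,11)
river: ρ → (11,37,-9)
river: ρ → (-9,35,15)
river: ρ → (15,25,-19)
river: ρ → (-19,13,21)
river: ρ → (21,29,-11)
river: ρ → (-11,37,9)
river: ρ → (9,35,-15)
ρ-cycle length = 10 (tail of 1 descent step not counted)

10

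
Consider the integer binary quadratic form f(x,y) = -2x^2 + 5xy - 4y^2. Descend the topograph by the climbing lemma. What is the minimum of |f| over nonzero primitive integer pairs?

translate: b→-1 (≡-5 mod 4), so (2,-5,4)→(2,-1,1)
flip: (2,-1,1)→(1,1,2)
reduced (well bottom): (1,1,2) with a≤c, −a<b≤a
well minimum |f| = |-1| = 1 (negative-definite)

1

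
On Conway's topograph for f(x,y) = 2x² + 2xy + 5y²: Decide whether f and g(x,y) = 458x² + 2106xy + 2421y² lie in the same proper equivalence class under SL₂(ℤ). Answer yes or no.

D₁ = -36, D₂ = -36
f: reduced (well bottom): (2,2,5) with a≤c, −a<b≤a
g: translate: b→274 (≡2106 mod 916), so (458,2106,2421)→(458,274,41)
g: flip: (458,274,41)→(41,-274,458)
g: translate: b→-28 (≡-274 mod 82), so (41,-274,458)→(41,-28,5)
g: flip: (41,-28,5)→(5,28,41)
g: translate: b→-2 (≡28 mod 10), so (5,28,41)→(5,-2,2)
g: flip: (5,-2,2)→(2,2,5)
g: reduced (well bottom): (2,2,5) with a≤c, −a<b≤a
reduced forms (2, 2, 5) vs (2, 2, 5) ⇒ equivalent

yes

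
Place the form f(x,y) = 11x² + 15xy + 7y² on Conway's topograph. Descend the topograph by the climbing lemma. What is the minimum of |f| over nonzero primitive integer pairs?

translate: b→-7 (≡15 mod 22), so (11,15,7)→(11,-7,3)
flip: (11,-7,3)→(3,7,11)
translate: b→1 (≡7 mod 6), so (3,7,11)→(3,1,7)
reduced (well bottom): (3,1,7) with a≤c, −a<b≤a
well minimum = a = 3

3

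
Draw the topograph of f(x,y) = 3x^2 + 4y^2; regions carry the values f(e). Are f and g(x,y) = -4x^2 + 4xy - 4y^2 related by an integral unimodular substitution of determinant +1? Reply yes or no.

D₁ = -48, D₂ = -48
f: reduced (well bottom): (3,0,4) with a≤c, −a<b≤a
g is negative-definite; reduce −g:
−g: translate: b→4 (≡-4 mod 8), so (4,-4,4)→(4,4,4)
−g: reduced (well bottom): (4,4,4) with a≤c, −a<b≤a
flip sign back: reduced form of g is (-4,-4,-4)
reduced forms (3, 0, 4) vs (-4, -4, -4) ⇒ inequivalent

no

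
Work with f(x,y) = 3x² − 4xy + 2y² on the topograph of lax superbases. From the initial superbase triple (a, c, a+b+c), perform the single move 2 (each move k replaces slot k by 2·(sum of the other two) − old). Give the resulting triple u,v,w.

start (3,2,1) = (f(1,0),f(0,1),f(1,1))
replace slot 2: 2·(3+1) − 2 = 6 → (3,6,1)

3,6,1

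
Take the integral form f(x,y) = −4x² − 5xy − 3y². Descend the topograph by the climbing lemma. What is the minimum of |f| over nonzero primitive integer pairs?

translate: b→-3 (≡5 mod 8), so (4,5,3)→(4,-3,2)
flip: (4,-3,2)→(2,3,4)
translate: b→-1 (≡3 mod 4), so (2,3,4)→(2,-1,3)
reduced (well bottom): (2,-1,3) with a≤c, −a<b≤a
well minimum |f| = |-2| = 2 (negative-definite)

2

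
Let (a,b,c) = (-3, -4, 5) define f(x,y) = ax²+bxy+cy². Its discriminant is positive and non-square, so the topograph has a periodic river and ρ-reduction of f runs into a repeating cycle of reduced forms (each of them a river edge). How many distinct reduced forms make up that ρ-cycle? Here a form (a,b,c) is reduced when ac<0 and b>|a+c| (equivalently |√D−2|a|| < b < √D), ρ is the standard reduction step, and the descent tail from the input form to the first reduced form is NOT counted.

D = 76, ⌊√D⌋ = 8
descent: ρ → (5,4,-3)  [lands on river]
river: ρ → (-3,8,1)
river: ρ → (1,8,-3)
river: ρ → (-3,4,5)
river: ρ → (5,6,-2)
river: ρ → (-2,6,5)
ρ-cycle length = 6 (tail of 1 descent step not counted)

6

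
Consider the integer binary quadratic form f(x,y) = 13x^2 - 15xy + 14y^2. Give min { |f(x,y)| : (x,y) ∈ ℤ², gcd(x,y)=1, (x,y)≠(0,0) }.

translate: b→11 (≡-15 mod 26), so (13,-15,14)→(13,11,12)
flip: (13,11,12)→(12,-11,13)
reduced (well bottom): (12,-11,13) with a≤c, −a<b≤a
well minimum = a = 12

12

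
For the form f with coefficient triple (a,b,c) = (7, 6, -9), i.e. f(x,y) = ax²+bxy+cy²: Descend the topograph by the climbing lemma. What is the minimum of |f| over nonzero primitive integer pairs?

river: ρ → (-9,12,4)
river: ρ → (4,12,-9)
river: ρ → (-9,6,7)
river: ρ → (7,8,-8)
river: ρ → (-8,8,7)
river: ρ → (7,6,-9)
closes: descent 0, river 6
min |a| on river = 4

4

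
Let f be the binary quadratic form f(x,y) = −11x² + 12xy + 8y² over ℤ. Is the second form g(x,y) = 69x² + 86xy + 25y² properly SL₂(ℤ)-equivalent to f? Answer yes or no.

D₁ = 496, D₂ = 496
river cycle of f (length 16): (8, 20, -3), (-3, 22, 1), (1, 22, -3), (-3, 20, 8), (8, 12, -11), (-11, 10, 9), (9, 8, -12), (-12, 16, 5), (5, 14, -15), (-15, 16, 4), … (6 more)
river cycle of g (length 16): (-3, 22, 1), (1, 22, -3), (-3, 20, 8), (8, 12, -11), (-11, 10, 9), (9, 8, -12), (-12, 16, 5), (5, 14, -15), (-15, 16, 4), (4, 16, -15), … (6 more)
cycles coincide ⇒ equivalent

yes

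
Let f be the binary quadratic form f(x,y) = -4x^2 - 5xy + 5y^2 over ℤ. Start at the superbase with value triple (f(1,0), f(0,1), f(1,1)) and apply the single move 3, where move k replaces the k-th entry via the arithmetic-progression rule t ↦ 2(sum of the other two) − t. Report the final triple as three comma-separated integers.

start (-4,5,-4) = (f(1,0),f(0,1),f(1,1))
replace slot 3: 2·((-4)+5) − (-4) = 6 → (-4,5,6)

-4,5,6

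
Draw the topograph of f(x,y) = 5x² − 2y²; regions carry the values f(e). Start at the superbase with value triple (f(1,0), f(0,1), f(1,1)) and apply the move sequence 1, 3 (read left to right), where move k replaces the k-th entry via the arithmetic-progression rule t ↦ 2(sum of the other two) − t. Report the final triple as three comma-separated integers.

start (5,-2,3) = (f(1,0),f(0,1),f(1,1))
replace slot 1: 2·((-2)+3) − 5 = -3 → (-3,-2,3)
replace slot 3: 2·((-3)+(-2)) − 3 = -13 → (-3,-2,-13)

-3,-2,-13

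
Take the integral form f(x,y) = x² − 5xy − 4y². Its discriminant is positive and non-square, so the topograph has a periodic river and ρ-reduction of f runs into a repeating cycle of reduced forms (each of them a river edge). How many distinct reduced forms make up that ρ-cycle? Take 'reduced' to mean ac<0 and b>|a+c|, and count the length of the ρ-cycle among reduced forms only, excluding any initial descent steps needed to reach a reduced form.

D = 41, ⌊√D⌋ = 6
descent: ρ → (-4,5,1)  [lands on river]
river: ρ → (1,5,-4)
river: ρ → (-4,3,2)
river: ρ → (2,5,-2)
river: ρ → (-2,3,4)
river: ρ → (4,5,-1)
river: ρ → (-1,5,4)
river: ρ → (4,3,-2)
river: ρ → (-2,5,2)
river: ρ → (2,3,-4)
ρ-cycle length = 10 (tail of 1 descent step not counted)

10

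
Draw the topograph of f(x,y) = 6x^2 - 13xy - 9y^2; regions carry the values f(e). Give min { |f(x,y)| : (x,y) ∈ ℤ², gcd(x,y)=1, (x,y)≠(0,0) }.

descent: ρ → (-9,13,6)  [lands on river]
river: ρ → (6,11,-11)
river: ρ → (-11,11,6)
river: ρ → (6,13,-9)
river: ρ → (-9,5,10)
river: ρ → (10,15,-4)
river: ρ → (-4,17,6)
river: ρ → (6,19,-1)
river: ρ → (-1,19,6)
river: ρ → (6,17,-4)
river: ρ → (-4,15,10)
river: ρ → (10,5,-9)
closes: descent 1, river 12
min |a| on river = 1

1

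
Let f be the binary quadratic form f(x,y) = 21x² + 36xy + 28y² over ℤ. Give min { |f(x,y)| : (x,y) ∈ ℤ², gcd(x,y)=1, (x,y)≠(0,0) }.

translate: b→-6 (≡36 mod 42), so (21,36,28)→(21,-6,13)
flip: (21,-6,13)→(13,6,21)
reduced (well bottom): (13,6,21) with a≤c, −a<b≤a
well minimum = a = 13

13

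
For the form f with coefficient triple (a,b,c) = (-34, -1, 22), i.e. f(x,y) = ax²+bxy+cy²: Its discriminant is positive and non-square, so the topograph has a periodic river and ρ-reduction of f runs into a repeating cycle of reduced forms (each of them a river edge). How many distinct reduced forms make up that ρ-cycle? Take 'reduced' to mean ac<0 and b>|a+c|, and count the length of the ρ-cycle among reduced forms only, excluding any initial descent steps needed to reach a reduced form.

D = 2993, ⌊√D⌋ = 54
descent: ρ → (22,45,-11)  [lands on river]
river: ρ → (-11,43,26)
river: ρ → (26,9,-28)
river: ρ → (-28,47,7)
river: ρ → (7,51,-14)
river: ρ → (-14,33,34)
river: ρ → (34,35,-13)
river: ρ → (-13,43,22)
ρ-cycle length = 8 (tail of 1 descent step not counted)

8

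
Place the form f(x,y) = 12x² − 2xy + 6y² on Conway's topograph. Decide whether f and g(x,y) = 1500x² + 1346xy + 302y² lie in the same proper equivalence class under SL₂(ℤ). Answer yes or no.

D₁ = -284, D₂ = -284
f: flip: (12,-2,6)→(6,2,12)
f: reduced (well bottom): (6,2,12) with a≤c, −a<b≤a
g: flip: (1500,1346,302)→(302,-1346,1500)
g: translate: b→-138 (≡-1346 mod 604), so (302,-1346,1500)→(302,-138,16)
g: flip: (302,-138,16)→(16,138,302)
g: translate: b→10 (≡138 mod 32), so (16,138,302)→(16,10,6)
g: flip: (16,10,6)→(6,-10,16)
g: translate: b→2 (≡-10 mod 12), so (6,-10,16)→(6,2,12)
g: reduced (well bottom): (6,2,12) with a≤c, −a<b≤a
reduced forms (6, 2, 12) vs (6, 2, 12) ⇒ equivalent

yes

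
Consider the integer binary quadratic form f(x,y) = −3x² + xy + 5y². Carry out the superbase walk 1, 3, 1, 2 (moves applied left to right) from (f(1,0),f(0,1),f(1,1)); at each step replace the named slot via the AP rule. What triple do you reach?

start (-3,5,3) = (f(1,0),f(0,1),f(1,1))
replace slot 1: 2·(5+3) − (-3) = 19 → (19,5,3)
replace slot 3: 2·(19+5) − 3 = 45 → (19,5,45)
replace slot 1: 2·(5+45) − 19 = 81 → (81,5,45)
replace slot 2: 2·(81+45) − 5 = 247 → (81,247,45)

81,247,45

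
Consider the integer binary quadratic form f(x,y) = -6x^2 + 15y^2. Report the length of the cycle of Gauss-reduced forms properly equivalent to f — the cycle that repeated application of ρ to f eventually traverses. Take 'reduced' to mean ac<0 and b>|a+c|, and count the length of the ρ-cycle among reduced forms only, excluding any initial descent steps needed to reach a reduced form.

D = 360, ⌊√D⌋ = 18
descent: ρ → (15,0,-6)
descent: ρ → (-6,12,9)  [lands on river]
river: ρ → (9,6,-9)
river: ρ → (-9,12,6)
river: ρ → (6,12,-9)
river: ρ → (-9,6,9)
river: ρ → (9,12,-6)
ρ-cycle length = 6 (tail of 2 descent steps not counted)

6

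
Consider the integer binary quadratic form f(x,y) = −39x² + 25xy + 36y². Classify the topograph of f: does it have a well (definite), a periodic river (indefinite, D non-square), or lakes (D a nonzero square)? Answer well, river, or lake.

D = b²−4ac = 25² − 4·(-39)·36 = 6241
D = 79² is a perfect square ⇒ form factors over ℤ ⇒ lakes

lake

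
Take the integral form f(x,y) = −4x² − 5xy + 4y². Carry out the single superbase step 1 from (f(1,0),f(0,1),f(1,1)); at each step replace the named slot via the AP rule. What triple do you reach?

start (-4,4,-5) = (f(1,0),f(0,1),f(1,1))
replace slot 1: 2·(4+(-5)) − (-4) = 2 → (2,4,-5)

2,4,-5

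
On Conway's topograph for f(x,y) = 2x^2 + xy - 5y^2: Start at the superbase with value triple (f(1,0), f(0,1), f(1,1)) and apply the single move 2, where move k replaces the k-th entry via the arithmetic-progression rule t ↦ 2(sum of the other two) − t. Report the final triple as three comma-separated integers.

start (2,-5,-2) = (f(1,0),f(0,1),f(1,1))
replace slot 2: 2·(2+(-2)) − (-5) = 5 → (2,5,-2)

2,5,-2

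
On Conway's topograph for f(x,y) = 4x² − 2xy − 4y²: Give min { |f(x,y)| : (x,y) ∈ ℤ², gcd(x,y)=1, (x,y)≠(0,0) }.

descent: ρ → (-4,2,4)  [lands on river]
river: ρ → (4,6,-2)
river: ρ → (-2,6,4)
river: ρ → (4,2,-4)
river: ρ → (-4,6,2)
river: ρ → (2,6,-4)
closes: descent 1, river 6
min |a| on river = 2

2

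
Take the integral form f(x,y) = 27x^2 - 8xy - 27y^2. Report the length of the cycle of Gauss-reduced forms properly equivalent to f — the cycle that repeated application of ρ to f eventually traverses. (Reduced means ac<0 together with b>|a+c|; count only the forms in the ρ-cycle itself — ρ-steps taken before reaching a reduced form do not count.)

D = 2980, ⌊√D⌋ = 54
descent: ρ → (-27,8,27)  [lands on river]
river: ρ → (27,46,-8)
river: ρ → (-8,50,15)
river: ρ → (15,40,-23)
river: ρ → (-23,52,3)
river: ρ → (3,50,-40)
river: ρ → (-40,30,13)
river: ρ → (13,48,-13)
river: ρ → (-13,30,40)
river: ρ → (40,50,-3)
river: ρ → (-3,52,23)
river: ρ → (23,40,-15)
river: ρ → (-15,50,8)
river: ρ → (8,46,-27)
ρ-cycle length = 14 (tail of 1 descent step not counted)

14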